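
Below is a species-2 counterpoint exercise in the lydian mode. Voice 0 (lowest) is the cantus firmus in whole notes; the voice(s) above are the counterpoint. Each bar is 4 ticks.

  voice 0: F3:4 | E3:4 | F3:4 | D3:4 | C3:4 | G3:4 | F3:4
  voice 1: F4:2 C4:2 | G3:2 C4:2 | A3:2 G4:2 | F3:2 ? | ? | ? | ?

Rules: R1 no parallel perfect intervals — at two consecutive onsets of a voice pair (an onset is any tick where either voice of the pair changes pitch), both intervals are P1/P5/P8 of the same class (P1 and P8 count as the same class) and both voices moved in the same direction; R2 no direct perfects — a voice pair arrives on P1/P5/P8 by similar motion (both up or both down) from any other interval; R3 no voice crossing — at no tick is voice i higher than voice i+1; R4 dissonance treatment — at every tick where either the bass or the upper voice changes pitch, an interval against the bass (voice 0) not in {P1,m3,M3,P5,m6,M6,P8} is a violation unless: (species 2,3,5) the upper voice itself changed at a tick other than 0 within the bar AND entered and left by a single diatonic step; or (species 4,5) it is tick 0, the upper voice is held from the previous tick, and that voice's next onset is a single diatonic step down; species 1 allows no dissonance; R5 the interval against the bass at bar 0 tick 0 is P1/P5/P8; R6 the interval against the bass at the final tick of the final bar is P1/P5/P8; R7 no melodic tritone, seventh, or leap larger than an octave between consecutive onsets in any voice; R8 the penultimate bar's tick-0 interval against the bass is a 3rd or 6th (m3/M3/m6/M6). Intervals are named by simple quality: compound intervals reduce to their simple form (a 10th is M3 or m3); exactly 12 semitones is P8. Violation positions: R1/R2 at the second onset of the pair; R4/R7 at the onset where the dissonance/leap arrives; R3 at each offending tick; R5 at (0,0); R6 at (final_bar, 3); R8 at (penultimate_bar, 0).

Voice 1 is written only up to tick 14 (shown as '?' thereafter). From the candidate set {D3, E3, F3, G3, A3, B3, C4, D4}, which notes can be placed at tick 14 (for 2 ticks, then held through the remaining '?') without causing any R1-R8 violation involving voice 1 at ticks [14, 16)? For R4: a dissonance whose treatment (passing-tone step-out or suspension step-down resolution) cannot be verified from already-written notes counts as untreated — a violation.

D3: legal
E3: violates R4
F3: legal
G3: violates R4
A3: legal
B3: violates R7
C4: violates R4
D4: legal

{A3, D3, D4, F3}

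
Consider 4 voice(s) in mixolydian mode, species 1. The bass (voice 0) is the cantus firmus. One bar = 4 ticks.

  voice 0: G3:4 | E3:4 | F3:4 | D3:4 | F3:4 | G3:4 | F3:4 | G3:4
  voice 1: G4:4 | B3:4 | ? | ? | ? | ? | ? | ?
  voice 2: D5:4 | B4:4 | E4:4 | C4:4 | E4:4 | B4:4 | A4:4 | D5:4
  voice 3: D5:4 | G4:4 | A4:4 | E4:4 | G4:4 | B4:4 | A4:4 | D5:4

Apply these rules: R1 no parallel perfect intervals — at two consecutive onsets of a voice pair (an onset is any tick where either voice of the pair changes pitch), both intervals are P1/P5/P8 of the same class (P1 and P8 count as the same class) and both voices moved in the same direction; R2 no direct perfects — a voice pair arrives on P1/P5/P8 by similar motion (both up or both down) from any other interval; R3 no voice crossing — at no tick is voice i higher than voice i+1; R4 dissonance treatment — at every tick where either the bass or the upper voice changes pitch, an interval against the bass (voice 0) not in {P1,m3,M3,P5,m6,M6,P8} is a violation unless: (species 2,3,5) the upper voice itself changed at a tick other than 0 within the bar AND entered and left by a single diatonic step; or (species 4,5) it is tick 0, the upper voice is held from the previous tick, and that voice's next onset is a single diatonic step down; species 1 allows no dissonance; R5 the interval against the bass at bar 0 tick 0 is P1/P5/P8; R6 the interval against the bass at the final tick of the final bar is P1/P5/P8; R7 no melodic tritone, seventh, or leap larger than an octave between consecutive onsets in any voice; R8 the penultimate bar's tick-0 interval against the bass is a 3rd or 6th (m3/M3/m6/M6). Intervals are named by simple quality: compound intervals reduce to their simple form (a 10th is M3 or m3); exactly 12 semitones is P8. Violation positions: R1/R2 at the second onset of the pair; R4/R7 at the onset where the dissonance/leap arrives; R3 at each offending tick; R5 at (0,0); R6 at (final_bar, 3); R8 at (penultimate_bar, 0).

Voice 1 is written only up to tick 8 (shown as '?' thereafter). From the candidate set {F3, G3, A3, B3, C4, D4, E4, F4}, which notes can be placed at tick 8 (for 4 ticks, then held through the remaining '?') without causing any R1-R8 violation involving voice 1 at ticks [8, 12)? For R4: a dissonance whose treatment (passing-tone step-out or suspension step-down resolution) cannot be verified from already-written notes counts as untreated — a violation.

{}

F3: violates R7
G3: violates R4
A3: violates R2
B3: violates R4
C4: violates R1
D4: violates R2
E4: violates R4
F4: violates R2,R3,R7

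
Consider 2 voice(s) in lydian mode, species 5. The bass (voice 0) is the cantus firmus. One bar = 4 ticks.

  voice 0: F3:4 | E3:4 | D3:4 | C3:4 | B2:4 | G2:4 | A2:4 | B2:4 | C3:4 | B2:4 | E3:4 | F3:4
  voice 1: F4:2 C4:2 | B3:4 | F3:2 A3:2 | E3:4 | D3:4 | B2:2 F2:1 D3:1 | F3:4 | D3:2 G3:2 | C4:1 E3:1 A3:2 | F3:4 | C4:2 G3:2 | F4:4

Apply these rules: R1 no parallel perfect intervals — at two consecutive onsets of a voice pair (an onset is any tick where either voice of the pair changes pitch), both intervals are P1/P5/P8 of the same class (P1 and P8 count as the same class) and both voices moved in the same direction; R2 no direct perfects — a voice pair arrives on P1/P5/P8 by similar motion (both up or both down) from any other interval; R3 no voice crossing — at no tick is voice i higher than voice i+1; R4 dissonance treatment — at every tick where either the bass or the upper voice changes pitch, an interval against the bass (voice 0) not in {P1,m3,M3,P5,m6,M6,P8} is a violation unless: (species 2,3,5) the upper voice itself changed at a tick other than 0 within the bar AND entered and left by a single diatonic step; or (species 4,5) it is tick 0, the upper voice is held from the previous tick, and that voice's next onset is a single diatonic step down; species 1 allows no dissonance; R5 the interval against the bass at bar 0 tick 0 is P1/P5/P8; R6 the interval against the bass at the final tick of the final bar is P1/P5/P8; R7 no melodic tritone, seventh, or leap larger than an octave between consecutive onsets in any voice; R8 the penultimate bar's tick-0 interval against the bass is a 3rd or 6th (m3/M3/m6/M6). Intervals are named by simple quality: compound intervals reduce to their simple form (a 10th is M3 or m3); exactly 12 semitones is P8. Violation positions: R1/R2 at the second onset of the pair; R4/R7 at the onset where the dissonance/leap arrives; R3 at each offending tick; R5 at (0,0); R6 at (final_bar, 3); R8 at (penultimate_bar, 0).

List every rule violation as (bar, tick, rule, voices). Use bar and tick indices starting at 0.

(1, 0, R1, (0, 1))
(2, 0, R7, (1,))
(5, 2, R3, (0, 1))
(5, 2, R4, (0, 1))
(5, 2, R7, (1,))
(8, 0, R2, (0, 1))
(9, 0, R4, (0, 1))
(11, 0, R2, (0, 1))
(11, 0, R7, (1,))

bar 0: v0=F3 v1=F4 downbeat P8
bar 1: v0=E3 v1=B3 downbeat P5
bar 2: v0=D3 v1=F3 downbeat m3
bar 3: v0=C3 v1=E3 downbeat M3
bar 4: v0=B2 v1=D3 downbeat m3
bar 5: v0=G2 v1=B2 downbeat M3
bar 6: v0=A2 v1=F3 downbeat m6
bar 7: v0=B2 v1=D3 downbeat m3
bar 8: v0=C3 v1=C4 downbeat P8
bar 9: v0=B2 v1=F3 downbeat TT
bar 10: v0=E3 v1=C4 downbeat m6
bar 11: v0=F3 v1=F4 downbeat P8
  -> R1 @ bar 1 tick 0 v(0, 1): F3/C4 P5 -> E3/B3 P5 similar
  -> R7 @ bar 2 tick 0 v(1,): B3->F3 leap 6st
  -> R3 @ bar 5 tick 2 v(0, 1): G2 above F2
  -> R4 @ bar 5 tick 2 v(0, 1): G2/F2 M2 untreated
  -> R7 @ bar 5 tick 2 v(1,): B2->F2 leap 6st
  -> R2 @ bar 8 tick 0 v(0, 1): B2/G3 m6 -> C3/C4 P8 similar
  -> R4 @ bar 9 tick 0 v(0, 1): B2/F3 TT untreated
  -> R2 @ bar 11 tick 0 v(0, 1): E3/G3 m3 -> F3/F4 P8 similar
  -> R7 @ bar 11 tick 0 v(1,): G3->F4 leap 10st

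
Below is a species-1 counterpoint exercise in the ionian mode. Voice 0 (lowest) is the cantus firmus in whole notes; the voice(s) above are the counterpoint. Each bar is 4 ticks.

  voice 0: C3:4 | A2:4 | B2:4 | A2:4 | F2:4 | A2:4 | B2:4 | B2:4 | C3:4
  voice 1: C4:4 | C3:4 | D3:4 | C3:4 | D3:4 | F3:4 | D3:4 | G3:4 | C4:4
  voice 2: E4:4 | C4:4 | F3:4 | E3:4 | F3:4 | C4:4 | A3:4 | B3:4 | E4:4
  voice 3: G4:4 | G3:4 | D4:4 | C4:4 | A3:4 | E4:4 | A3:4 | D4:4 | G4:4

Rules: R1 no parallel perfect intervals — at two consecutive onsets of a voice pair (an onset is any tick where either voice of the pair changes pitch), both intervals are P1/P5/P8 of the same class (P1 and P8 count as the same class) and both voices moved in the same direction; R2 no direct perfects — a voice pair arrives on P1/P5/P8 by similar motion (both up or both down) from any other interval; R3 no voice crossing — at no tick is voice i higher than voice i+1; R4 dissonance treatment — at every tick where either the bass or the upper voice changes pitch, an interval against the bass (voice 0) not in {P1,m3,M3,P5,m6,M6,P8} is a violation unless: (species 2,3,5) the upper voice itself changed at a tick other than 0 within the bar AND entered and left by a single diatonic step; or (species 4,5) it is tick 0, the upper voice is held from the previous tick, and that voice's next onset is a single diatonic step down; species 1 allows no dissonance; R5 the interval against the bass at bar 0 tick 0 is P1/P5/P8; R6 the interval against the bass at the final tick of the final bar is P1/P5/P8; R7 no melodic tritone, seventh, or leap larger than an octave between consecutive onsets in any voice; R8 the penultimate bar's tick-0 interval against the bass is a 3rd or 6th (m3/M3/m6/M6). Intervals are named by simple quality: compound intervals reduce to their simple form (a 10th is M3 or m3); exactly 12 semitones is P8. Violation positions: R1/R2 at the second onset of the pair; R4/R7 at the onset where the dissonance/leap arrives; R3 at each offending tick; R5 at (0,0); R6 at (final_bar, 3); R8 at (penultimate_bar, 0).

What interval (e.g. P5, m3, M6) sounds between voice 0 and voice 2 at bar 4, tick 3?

voice 0=F2 voice 2=F3 -> P8

P8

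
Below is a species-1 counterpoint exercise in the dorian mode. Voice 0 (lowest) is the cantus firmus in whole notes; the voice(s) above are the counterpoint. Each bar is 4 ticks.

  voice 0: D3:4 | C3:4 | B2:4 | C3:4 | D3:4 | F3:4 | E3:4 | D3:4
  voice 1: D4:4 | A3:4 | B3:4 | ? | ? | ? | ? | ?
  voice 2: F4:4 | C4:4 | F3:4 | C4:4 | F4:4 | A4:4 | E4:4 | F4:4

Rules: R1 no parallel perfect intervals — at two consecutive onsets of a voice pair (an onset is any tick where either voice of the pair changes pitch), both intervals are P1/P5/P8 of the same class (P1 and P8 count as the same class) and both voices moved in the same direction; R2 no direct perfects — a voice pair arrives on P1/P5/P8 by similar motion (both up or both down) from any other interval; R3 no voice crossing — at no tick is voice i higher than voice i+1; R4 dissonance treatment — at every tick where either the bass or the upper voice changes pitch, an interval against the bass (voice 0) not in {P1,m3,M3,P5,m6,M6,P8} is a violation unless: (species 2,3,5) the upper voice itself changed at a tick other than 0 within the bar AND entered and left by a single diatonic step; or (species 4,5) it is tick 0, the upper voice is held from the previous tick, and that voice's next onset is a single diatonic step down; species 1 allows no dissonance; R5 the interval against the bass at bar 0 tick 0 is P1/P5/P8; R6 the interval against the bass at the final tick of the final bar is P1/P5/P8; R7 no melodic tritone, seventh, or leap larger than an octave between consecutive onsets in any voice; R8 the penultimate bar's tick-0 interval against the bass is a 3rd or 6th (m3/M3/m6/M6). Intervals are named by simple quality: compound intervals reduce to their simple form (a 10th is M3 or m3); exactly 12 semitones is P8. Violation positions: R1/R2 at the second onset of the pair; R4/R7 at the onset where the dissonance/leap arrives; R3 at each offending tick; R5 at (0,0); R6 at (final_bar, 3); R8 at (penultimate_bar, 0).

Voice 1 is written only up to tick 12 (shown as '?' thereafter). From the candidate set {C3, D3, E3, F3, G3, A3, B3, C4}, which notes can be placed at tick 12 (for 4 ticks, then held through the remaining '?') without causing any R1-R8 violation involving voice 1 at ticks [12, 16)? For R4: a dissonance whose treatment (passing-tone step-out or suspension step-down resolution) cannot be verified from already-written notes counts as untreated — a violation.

{A3, E3, G3}

C3: violates R7
D3: violates R4
E3: legal
F3: violates R4,R7
G3: legal
A3: legal
B3: violates R4
C4: violates R1,R2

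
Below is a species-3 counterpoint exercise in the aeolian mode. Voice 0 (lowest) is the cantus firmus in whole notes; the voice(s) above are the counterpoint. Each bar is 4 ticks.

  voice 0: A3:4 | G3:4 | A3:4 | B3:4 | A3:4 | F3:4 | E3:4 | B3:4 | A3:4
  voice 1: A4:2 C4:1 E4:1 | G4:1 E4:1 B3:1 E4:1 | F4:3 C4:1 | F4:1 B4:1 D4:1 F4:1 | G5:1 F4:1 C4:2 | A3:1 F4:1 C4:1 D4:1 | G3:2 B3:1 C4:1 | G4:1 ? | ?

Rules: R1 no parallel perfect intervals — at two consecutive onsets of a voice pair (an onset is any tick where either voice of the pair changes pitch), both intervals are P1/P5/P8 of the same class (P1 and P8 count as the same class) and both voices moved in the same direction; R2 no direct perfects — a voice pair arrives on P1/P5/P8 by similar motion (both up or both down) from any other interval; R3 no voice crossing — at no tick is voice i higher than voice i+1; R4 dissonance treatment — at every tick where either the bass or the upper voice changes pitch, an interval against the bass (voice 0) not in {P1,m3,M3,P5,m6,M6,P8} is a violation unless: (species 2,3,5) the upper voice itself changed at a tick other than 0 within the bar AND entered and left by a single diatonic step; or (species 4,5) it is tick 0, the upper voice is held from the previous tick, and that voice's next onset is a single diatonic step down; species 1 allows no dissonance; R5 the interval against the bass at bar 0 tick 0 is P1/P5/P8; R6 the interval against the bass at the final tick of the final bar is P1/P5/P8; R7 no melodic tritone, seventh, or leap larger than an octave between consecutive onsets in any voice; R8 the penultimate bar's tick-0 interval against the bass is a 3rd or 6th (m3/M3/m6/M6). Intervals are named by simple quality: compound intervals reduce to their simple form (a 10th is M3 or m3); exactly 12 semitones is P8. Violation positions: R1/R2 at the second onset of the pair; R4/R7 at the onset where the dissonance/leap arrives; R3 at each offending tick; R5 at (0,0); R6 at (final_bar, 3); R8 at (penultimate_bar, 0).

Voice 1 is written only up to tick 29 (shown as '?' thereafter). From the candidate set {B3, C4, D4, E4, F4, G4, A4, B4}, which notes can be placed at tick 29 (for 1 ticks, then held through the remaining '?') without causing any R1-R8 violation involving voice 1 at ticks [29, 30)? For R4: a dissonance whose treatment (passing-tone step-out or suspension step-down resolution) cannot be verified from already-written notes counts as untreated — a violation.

{B3, B4, D4, G4}

B3: legal
C4: violates R4
D4: legal
E4: violates R4
F4: violates R4
G4: legal
A4: violates R4
B4: legal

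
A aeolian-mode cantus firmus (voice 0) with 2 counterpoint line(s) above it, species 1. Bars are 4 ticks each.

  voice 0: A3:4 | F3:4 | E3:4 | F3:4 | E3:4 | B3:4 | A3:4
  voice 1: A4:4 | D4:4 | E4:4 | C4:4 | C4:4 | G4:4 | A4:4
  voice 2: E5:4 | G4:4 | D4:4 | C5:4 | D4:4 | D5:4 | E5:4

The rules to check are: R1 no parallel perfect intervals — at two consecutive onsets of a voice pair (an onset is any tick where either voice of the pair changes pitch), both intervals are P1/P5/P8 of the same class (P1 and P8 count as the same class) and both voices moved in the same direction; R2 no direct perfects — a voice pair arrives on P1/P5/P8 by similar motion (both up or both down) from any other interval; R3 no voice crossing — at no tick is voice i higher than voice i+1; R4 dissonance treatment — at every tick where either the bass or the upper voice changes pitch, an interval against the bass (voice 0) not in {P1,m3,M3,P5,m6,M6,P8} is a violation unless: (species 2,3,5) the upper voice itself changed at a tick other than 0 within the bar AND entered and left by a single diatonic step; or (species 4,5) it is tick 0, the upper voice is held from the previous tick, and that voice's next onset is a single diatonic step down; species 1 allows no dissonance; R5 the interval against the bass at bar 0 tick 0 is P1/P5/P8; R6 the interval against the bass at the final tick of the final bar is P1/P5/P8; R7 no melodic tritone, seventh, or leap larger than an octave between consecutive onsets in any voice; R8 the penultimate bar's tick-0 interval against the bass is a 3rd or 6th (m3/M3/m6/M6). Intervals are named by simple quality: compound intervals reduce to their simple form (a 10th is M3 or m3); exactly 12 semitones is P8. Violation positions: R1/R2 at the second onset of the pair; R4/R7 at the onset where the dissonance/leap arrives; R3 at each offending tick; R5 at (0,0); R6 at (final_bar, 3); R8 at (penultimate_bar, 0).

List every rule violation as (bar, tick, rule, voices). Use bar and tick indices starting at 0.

(1, 0, R4, (0, 2))
(2, 0, R3, (1, 2))
(2, 0, R4, (0, 2))
(2, 1, R3, (1, 2))
(2, 2, R3, (1, 2))
(2, 3, R3, (1, 2))
(3, 0, R2, (0, 2))
(3, 0, R7, (2,))
(4, 0, R4, (0, 2))
(4, 0, R7, (2,))
(5, 0, R2, (1, 2))
(6, 0, R1, (1, 2))

bar 0: v0=A3 v1=A4 v2=E5 downbeat P5
bar 1: v0=F3 v1=D4 v2=G4 downbeat M2
bar 2: v0=E3 v1=E4 v2=D4 downbeat m7
bar 3: v0=F3 v1=C4 v2=C5 downbeat P5
bar 4: v0=E3 v1=C4 v2=D4 downbeat m7
bar 5: v0=B3 v1=G4 v2=D5 downbeat m3
bar 6: v0=A3 v1=A4 v2=E5 downbeat P5
  -> R4 @ bar 1 tick 0 v(0, 2): F3/G4 M2 untreated
  -> R3 @ bar 2 tick 0 v(1, 2): E4 above D4
  -> R4 @ bar 2 tick 0 v(0, 2): E3/D4 m7 untreated
  -> R3 @ bar 2 tick 1 v(1, 2): E4 above D4
  -> R3 @ bar 2 tick 2 v(1, 2): E4 above D4
  -> R3 @ bar 2 tick 3 v(1, 2): E4 above D4
  -> R2 @ bar 3 tick 0 v(0, 2): E3/D4 m7 -> F3/C5 P5 similar
  -> R7 @ bar 3 tick 0 v(2,): D4->C5 leap 10st
  -> R4 @ bar 4 tick 0 v(0, 2): E3/D4 m7 untreated
  -> R7 @ bar 4 tick 0 v(2,): C5->D4 leap 10st
  -> R2 @ bar 5 tick 0 v(1, 2): C4/D4 M2 -> G4/D5 P5 similar
  -> R1 @ bar 6 tick 0 v(1, 2): G4/D5 P5 -> A4/E5 P5 similar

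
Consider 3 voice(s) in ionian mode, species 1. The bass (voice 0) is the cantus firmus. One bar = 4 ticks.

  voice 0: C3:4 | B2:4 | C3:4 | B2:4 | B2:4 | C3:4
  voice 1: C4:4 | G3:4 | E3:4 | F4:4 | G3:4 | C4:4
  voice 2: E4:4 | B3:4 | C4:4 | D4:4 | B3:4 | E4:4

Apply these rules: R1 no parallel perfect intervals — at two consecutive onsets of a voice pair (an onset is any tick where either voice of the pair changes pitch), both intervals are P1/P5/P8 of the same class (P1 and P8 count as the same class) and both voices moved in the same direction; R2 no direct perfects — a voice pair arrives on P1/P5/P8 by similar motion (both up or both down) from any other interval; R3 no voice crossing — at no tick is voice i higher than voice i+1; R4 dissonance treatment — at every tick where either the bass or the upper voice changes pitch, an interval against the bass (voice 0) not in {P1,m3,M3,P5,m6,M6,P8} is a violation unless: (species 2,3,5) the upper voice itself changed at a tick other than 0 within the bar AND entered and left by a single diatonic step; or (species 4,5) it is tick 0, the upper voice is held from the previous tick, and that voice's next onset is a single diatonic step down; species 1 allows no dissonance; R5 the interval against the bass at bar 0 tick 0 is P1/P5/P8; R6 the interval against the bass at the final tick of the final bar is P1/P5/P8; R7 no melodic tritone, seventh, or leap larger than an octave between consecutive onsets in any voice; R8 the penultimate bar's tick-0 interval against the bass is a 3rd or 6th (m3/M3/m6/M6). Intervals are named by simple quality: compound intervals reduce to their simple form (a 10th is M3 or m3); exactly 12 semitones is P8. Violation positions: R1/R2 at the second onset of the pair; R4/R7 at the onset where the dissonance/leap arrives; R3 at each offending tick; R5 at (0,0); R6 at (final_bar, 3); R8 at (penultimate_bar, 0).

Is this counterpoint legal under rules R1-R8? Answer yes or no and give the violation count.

No (13 violations)

bar 0: v0=C3 v1=C4 v2=E4 (M3)
bar 1: v0=B2 v1=G3 v2=B3 (P8)
bar 2: v0=C3 v1=E3 v2=C4 (P8)
bar 3: v0=B2 v1=F4 v2=D4 (m3)
bar 4: v0=B2 v1=G3 v2=B3 (P8)
bar 5: v0=C3 v1=C4 v2=E4 (M3)
  R5 @ bar0.0: opens on M3
  R2 @ bar1.0: C3/E4 M3 -> B2/B3 P8 similar
  R1 @ bar2.0: B2/B3 P8 -> C3/C4 P8 similar
  R3 @ bar3.0: F4 above D4
  R4 @ bar3.0: B2/F4 TT untreated
  R7 @ bar3.0: E3->F4 leap 13st
  R3 @ bar3.1: F4 above D4
  R3 @ bar3.2: F4 above D4
  R3 @ bar3.3: F4 above D4
  R7 @ bar4.0: F4->G3 leap 10st
  R8 @ bar4.0: penult P8 not 3rd/6th
  R2 @ bar5.0: B2/G3 m6 -> C3/C4 P8 similar
  R6 @ bar5.3: closes on M3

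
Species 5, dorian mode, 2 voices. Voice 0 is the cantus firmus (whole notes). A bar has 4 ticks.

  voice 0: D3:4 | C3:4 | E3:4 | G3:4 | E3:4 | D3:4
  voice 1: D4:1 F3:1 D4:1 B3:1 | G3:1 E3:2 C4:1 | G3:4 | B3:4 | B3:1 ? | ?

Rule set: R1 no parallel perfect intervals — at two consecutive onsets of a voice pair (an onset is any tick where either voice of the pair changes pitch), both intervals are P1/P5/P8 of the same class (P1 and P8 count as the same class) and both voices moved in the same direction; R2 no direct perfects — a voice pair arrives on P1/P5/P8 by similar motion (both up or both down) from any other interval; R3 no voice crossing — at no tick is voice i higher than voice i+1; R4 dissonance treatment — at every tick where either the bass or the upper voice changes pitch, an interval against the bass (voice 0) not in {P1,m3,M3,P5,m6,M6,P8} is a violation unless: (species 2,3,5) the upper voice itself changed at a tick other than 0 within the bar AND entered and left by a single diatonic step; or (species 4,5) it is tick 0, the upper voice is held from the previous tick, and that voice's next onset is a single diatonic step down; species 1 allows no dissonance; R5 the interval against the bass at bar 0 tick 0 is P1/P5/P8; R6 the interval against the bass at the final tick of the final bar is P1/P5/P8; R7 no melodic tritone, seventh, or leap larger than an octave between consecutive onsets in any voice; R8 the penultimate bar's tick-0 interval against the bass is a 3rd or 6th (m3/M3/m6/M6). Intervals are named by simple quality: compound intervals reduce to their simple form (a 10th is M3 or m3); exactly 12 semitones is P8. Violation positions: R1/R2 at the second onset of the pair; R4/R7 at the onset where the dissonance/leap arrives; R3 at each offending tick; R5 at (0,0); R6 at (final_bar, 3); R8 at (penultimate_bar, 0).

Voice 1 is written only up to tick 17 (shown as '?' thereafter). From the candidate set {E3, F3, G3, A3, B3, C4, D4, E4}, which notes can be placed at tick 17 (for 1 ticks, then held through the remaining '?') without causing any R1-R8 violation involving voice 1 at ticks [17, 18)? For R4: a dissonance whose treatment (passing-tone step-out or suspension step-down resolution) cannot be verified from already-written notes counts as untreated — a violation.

{B3, C4, E3, E4, G3}

E3: legal
F3: violates R4,R7
G3: legal
A3: violates R4
B3: legal
C4: legal
D4: violates R4
E4: legal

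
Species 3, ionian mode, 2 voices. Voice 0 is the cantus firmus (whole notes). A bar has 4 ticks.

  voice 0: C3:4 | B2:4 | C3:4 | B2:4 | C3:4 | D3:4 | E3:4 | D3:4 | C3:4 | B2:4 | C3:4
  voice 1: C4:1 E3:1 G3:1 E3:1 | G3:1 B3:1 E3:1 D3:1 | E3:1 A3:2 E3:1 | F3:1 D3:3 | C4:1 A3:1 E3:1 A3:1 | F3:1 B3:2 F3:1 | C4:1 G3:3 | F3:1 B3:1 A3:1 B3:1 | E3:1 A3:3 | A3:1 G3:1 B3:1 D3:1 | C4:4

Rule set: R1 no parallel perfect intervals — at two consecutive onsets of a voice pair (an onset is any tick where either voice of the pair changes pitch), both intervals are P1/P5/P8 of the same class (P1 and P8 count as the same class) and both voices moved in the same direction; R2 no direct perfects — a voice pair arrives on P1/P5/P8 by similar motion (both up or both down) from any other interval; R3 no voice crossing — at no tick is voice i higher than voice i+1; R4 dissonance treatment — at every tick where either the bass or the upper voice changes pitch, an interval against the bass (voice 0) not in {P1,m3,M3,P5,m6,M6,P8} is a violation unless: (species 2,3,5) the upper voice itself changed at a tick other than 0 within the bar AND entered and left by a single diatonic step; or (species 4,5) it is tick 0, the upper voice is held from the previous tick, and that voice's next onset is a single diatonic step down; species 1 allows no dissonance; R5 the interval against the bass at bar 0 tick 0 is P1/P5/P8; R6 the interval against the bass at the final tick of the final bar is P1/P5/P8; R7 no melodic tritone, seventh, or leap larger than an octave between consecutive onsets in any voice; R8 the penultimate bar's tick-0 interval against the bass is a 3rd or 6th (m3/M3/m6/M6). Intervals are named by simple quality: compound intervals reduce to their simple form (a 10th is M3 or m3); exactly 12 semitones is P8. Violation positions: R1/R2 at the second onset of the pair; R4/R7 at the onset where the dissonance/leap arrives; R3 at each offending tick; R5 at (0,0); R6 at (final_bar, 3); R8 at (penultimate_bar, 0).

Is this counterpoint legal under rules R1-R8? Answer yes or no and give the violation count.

bar 0: v0=C3 v1=C4 (P8)
bar 1: v0=B2 v1=G3 (m6)
bar 2: v0=C3 v1=E3 (M3)
bar 3: v0=B2 v1=F3 (TT)
bar 4: v0=C3 v1=C4 (P8)
bar 5: v0=D3 v1=F3 (m3)
bar 6: v0=E3 v1=C4 (m6)
bar 7: v0=D3 v1=F3 (m3)
bar 8: v0=C3 v1=E3 (M3)
bar 9: v0=B2 v1=A3 (m7)
bar 10: v0=C3 v1=C4 (P8)
  R4 @ bar1.2: B2/E3 P4 untreated
  R4 @ bar3.0: B2/F3 TT untreated
  R2 @ bar4.0: B2/D3 m3 -> C3/C4 P8 similar
  R7 @ bar4.0: D3->C4 leap 10st
  R7 @ bar5.1: F3->B3 leap 6st
  R7 @ bar5.3: B3->F3 leap 6st
  R7 @ bar7.1: F3->B3 leap 6st
  R4 @ bar9.0: B2/A3 m7 untreated
  R8 @ bar9.0: penult m7 not 3rd/6th
  R2 @ bar10.0: B2/D3 m3 -> C3/C4 P8 similar
  R7 @ bar10.0: D3->C4 leap 10st

No (11 violations)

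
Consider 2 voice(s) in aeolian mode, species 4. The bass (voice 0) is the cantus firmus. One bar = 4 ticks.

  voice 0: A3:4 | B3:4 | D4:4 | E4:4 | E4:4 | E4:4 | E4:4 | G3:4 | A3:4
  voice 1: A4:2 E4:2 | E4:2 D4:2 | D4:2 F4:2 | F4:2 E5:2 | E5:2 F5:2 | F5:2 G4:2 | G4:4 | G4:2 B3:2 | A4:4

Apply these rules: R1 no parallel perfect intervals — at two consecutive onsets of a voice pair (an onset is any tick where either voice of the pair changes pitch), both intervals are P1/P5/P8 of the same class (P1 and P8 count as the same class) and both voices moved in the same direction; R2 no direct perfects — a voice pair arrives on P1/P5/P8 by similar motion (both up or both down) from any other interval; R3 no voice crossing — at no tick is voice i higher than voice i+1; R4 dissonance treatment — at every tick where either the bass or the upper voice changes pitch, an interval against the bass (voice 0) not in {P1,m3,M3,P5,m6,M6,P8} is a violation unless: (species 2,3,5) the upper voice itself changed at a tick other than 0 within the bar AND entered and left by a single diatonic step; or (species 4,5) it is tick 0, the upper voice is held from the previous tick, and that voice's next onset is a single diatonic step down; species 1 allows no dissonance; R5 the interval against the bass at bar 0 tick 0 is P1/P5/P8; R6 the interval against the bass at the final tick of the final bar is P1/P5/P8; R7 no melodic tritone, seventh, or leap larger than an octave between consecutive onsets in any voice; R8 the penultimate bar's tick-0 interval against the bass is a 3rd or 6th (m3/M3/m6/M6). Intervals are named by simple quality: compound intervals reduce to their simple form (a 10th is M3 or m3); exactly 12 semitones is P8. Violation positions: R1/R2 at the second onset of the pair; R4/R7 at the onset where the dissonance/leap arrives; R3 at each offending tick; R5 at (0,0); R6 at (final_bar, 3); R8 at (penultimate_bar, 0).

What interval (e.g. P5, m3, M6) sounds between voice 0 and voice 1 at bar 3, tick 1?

voice 0=E4 voice 1=F4 -> m2

m2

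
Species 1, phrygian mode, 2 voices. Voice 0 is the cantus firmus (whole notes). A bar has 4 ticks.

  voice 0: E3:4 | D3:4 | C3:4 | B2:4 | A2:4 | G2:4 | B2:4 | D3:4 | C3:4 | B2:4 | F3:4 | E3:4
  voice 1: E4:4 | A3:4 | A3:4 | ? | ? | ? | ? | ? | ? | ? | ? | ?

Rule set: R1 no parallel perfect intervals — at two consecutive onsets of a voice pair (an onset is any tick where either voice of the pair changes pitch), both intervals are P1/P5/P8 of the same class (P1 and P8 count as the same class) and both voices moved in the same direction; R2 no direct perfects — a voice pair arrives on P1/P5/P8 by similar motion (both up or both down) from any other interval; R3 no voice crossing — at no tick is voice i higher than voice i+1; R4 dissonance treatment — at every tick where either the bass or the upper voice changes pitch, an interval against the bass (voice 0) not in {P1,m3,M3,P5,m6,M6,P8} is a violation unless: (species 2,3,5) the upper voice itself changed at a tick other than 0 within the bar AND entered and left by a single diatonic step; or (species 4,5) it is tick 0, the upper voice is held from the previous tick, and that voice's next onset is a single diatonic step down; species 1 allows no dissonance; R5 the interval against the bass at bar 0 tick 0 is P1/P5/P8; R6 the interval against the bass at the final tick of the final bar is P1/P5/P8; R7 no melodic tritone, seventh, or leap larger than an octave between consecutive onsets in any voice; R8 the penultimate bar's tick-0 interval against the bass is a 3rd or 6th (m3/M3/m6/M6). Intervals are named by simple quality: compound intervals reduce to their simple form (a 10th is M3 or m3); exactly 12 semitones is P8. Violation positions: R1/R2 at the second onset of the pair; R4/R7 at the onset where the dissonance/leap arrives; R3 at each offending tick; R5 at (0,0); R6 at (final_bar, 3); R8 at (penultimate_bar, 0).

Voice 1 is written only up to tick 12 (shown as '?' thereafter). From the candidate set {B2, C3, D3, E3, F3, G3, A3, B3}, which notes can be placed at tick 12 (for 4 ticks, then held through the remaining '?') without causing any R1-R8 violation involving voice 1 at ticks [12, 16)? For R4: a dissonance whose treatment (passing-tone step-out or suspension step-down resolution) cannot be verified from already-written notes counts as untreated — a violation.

B2: violates R2,R7
C3: violates R4
D3: legal
E3: violates R4
F3: violates R4
G3: legal
A3: violates R4
B3: legal

{B3, D3, G3}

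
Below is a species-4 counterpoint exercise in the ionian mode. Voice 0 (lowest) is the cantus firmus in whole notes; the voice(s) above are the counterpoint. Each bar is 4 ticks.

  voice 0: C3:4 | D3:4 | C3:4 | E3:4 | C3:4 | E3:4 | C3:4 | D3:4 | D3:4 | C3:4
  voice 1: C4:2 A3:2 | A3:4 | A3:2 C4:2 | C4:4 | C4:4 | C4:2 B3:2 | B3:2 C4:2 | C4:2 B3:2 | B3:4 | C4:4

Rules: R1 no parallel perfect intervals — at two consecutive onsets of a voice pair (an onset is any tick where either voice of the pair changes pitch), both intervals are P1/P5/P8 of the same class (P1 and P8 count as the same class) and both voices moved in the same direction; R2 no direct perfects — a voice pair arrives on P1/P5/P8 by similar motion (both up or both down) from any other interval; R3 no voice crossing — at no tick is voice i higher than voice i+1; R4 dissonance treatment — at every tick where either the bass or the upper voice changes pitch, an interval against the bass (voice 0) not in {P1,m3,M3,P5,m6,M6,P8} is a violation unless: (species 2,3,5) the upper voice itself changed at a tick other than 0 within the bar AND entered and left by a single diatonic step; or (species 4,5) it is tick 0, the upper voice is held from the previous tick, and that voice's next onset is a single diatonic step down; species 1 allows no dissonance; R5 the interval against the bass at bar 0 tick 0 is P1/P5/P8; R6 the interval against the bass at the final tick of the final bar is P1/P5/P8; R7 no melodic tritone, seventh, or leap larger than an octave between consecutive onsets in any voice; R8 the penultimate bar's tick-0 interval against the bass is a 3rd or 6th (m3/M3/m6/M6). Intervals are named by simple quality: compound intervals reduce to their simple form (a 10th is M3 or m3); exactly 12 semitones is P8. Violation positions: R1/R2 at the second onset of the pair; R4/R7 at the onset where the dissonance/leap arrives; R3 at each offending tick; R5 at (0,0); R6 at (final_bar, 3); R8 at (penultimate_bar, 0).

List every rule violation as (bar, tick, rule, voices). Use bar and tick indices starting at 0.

(6, 0, R4, (0, 1))

bar 0: v0=C3 v1=C4 downbeat P8
bar 1: v0=D3 v1=A3 downbeat P5
bar 2: v0=C3 v1=A3 downbeat M6
bar 3: v0=E3 v1=C4 downbeat m6
bar 4: v0=C3 v1=C4 downbeat P8
bar 5: v0=E3 v1=C4 downbeat m6
bar 6: v0=C3 v1=B3 downbeat M7
bar 7: v0=D3 v1=C4 downbeat m7
bar 8: v0=D3 v1=B3 downbeat M6
bar 9: v0=C3 v1=C4 downbeat P8
  -> R4 @ bar 6 tick 0 v(0, 1): C3/B3 M7 untreated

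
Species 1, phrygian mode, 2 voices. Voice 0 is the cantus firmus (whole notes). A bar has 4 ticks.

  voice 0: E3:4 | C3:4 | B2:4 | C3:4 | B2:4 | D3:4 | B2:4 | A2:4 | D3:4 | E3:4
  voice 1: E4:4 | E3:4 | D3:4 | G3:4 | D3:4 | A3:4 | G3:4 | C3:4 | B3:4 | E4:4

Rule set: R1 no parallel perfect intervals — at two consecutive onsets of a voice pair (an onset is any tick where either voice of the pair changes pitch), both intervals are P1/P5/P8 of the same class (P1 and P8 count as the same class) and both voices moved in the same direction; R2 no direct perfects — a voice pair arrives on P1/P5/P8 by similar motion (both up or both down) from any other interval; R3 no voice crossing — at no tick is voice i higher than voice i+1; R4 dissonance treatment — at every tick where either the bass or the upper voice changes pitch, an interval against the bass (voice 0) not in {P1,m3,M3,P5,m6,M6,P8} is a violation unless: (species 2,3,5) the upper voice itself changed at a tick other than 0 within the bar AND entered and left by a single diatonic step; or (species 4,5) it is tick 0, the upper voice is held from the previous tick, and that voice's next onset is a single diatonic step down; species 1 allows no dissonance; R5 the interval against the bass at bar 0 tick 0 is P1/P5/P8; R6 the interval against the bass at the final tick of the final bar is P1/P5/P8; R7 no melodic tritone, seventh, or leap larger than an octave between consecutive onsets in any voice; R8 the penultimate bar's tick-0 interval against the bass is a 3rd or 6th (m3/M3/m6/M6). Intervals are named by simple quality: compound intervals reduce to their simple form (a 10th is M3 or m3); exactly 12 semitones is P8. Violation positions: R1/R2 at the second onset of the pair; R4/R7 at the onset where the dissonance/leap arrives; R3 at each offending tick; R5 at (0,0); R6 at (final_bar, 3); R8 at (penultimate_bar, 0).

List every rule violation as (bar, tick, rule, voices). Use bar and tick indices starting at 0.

(3, 0, R2, (0, 1))
(5, 0, R2, (0, 1))
(8, 0, R7, (1,))
(9, 0, R2, (0, 1))

bar 0: v0=E3 v1=E4 downbeat P8
bar 1: v0=C3 v1=E3 downbeat M3
bar 2: v0=B2 v1=D3 downbeat m3
bar 3: v0=C3 v1=G3 downbeat P5
bar 4: v0=B2 v1=D3 downbeat m3
bar 5: v0=D3 v1=A3 downbeat P5
bar 6: v0=B2 v1=G3 downbeat m6
bar 7: v0=A2 v1=C3 downbeat m3
bar 8: v0=D3 v1=B3 downbeat M6
bar 9: v0=E3 v1=E4 downbeat P8
  -> R2 @ bar 3 tick 0 v(0, 1): B2/D3 m3 -> C3/G3 P5 similar
  -> R2 @ bar 5 tick 0 v(0, 1): B2/D3 m3 -> D3/A3 P5 similar
  -> R7 @ bar 8 tick 0 v(1,): C3->B3 leap 11st
  -> R2 @ bar 9 tick 0 v(0, 1): D3/B3 M6 -> E3/E4 P8 similar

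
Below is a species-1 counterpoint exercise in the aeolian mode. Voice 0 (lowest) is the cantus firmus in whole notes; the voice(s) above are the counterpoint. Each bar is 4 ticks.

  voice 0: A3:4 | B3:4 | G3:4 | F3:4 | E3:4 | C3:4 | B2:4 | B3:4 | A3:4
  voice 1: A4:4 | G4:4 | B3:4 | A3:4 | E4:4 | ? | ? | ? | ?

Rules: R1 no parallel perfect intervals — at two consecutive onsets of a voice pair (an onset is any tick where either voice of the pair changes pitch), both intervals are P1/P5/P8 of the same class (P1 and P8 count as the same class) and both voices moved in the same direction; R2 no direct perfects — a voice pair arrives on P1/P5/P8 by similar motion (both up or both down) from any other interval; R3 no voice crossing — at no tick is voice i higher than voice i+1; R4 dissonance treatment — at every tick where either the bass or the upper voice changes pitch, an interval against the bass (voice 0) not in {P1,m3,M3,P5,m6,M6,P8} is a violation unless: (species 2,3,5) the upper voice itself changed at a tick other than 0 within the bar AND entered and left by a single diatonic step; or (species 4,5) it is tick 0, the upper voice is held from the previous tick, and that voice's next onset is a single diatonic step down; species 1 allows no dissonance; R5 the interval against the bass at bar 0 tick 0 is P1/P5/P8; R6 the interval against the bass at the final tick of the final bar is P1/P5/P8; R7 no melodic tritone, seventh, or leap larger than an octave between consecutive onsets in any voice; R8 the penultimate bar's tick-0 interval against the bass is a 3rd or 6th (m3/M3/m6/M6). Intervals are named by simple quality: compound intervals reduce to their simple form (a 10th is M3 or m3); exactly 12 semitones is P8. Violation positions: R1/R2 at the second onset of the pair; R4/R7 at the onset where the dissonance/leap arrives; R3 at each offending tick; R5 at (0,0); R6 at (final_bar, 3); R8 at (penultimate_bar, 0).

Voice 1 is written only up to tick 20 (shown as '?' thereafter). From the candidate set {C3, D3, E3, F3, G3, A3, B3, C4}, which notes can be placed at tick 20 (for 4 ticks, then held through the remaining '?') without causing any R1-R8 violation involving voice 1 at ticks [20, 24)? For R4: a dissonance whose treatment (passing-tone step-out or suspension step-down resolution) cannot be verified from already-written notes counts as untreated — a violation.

C3: violates R1,R7
D3: violates R4,R7
E3: legal
F3: violates R4,R7
G3: violates R2
A3: legal
B3: violates R4
C4: violates R1

{A3, E3}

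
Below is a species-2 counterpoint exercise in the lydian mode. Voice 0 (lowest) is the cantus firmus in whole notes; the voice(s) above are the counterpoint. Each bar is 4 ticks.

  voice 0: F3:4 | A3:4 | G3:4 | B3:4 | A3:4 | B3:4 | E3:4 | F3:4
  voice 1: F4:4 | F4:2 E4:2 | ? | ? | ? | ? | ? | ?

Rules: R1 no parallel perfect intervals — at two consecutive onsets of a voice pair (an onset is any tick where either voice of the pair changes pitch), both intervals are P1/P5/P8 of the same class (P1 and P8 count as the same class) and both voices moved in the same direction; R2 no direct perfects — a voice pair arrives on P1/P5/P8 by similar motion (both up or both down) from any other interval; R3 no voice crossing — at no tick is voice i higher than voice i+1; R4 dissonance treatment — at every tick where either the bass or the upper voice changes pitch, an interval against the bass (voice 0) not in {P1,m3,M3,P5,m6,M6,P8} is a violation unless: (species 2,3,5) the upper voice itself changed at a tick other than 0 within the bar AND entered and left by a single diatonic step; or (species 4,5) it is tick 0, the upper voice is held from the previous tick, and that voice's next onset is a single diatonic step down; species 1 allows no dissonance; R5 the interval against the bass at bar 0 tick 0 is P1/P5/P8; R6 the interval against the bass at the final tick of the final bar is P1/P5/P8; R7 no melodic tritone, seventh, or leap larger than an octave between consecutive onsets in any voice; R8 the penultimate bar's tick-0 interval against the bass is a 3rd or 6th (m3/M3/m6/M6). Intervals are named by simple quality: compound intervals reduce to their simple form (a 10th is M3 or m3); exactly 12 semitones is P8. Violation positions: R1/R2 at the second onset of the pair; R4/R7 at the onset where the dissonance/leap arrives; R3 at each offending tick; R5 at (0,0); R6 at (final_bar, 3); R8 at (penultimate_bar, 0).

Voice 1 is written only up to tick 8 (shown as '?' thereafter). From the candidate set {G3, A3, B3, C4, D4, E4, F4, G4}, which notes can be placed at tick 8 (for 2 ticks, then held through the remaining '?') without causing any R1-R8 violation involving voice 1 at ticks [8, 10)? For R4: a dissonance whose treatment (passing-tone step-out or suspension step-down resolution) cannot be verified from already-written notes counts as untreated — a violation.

G3: violates R2
A3: violates R4
B3: legal
C4: violates R4
D4: violates R1
E4: legal
F4: violates R4
G4: legal

{B3, E4, G4}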